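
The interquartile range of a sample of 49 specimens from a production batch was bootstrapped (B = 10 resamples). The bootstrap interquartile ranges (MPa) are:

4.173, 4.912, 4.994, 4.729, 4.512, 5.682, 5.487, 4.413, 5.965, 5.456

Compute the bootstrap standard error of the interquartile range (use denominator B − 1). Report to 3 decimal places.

SE* = 0.594

Bootstrap SE is the standard deviation of the 10 replicate interquartile ranges.
Mean of replicates: (4.173 + 4.912 + 4.994 + 4.729 + 4.512 + 5.682 + 5.487 + 4.413 + 5.965 + 5.456) / 10 = 50.3230 / 10 = 5.0323
Sum of squared deviations: (−0.8593)² + (−0.1203)² + (−0.0383)² + (−0.3033)² + (−0.5203)² + (+0.6497)² + (+0.4547)² + (−0.6193)² + (+0.9327)² + (+0.4237)² = 3.1789
Variance = 3.1789 / 9 = 0.3532
SE* = √0.3532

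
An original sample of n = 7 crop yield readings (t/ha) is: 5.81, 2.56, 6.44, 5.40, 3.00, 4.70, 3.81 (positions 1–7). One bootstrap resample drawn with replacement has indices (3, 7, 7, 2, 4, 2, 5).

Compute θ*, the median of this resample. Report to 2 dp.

θ* = 3.81

Resample values: 6.44, 3.81, 3.81, 2.56, 5.40, 2.56, 3.00.
Sorted: 2.56, 2.56, 3.00, 3.81, 3.81, 5.40, 6.44
Median = middle value = 3.81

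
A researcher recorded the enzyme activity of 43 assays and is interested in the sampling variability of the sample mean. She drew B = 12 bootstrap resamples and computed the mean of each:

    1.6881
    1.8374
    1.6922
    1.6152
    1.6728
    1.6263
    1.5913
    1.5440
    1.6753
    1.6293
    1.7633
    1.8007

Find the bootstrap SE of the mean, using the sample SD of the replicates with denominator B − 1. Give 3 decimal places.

Bootstrap SE is the standard deviation of the 12 replicate means.
Mean of replicates: (1.6881 + 1.8374 + 1.6922 + 1.6152 + 1.6728 + 1.6263 + 1.5913 + 1.5440 + 1.6753 + 1.6293 + 1.7633 + 1.8007) / 12 = 20.13590 / 12 = 1.67799
Sum of squared deviations: (+0.01011)² + (+0.15941)² + (+0.01421)² + (−0.06279)² + (−0.00519)² + (−0.05169)² + (−0.08669)² + (−0.13399)² + (−0.00269)² + (−0.04869)² + (+0.08531)² + (+0.12271)² = 0.08254
Variance = 0.08254 / 11 = 0.00750
SE* = √0.00750

SE* = 0.087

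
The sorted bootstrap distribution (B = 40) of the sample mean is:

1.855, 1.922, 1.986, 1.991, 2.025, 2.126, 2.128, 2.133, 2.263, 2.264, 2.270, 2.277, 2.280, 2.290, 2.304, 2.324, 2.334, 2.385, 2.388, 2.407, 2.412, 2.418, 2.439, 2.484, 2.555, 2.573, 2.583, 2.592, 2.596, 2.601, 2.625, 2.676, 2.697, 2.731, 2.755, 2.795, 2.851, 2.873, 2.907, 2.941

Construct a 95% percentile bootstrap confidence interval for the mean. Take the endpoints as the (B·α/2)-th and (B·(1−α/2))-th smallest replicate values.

(1.855, 2.907)

α = 0.05; lower rank = 40 × 0.025 = 1; upper rank = 40 × 0.975 = 39.
The 1st smallest replicate is 1.855; the 39th is 2.907.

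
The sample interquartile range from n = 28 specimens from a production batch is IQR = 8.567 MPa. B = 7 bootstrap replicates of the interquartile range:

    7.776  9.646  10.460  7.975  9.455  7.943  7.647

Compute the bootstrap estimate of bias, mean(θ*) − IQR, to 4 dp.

bias = +0.1333

mean(θ*) = (7.776 + 9.646 + 10.460 + 7.975 + 9.455 + 7.943 + 7.647) / 7 = 8.70029
bias = 8.70029 − 8.567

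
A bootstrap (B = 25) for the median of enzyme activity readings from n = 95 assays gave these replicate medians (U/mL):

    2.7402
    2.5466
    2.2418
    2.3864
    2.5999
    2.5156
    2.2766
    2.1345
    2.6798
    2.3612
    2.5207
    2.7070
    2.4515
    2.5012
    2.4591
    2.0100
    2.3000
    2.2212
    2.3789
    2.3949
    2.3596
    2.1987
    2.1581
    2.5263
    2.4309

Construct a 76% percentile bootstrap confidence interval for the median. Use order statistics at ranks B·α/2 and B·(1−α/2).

(2.1581, 2.5999)

Sorted replicates: 2.0100, 2.1345, 2.1581, 2.1987, 2.2212, 2.2418, 2.2766, 2.3000, 2.3596, 2.3612, 2.3789, 2.3864, 2.3949, 2.4309, 2.4515, 2.4591, 2.5012, 2.5156, 2.5207, 2.5263, 2.5466, 2.5999, 2.6798, 2.7070, 2.7402
α = 0.24; lower rank = 25 × 0.120 = 3; upper rank = 25 × 0.880 = 22.
The 3rd smallest replicate is 2.1581; the 22nd is 2.5999.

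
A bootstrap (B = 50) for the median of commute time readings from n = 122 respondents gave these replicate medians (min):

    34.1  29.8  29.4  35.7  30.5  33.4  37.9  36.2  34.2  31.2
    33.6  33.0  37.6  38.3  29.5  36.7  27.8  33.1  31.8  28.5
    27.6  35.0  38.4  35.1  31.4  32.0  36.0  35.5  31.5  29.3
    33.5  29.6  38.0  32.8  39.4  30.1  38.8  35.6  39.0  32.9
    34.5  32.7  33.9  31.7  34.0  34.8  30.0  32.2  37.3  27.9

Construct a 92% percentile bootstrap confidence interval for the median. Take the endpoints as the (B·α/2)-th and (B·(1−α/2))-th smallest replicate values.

Sorted replicates: 27.6, 27.8, 27.9, 28.5, 29.3, 29.4, 29.5, 29.6, 29.8, 30.0, 30.1, 30.5, 31.2, 31.4, 31.5, 31.7, 31.8, 32.0, 32.2, 32.7, 32.8, 32.9, 33.0, 33.1, 33.4, 33.5, 33.6, 33.9, 34.0, 34.1, 34.2, 34.5, 34.8, 35.0, 35.1, 35.5, 35.6, 35.7, 36.0, 36.2, 36.7, 37.3, 37.6, 37.9, 38.0, 38.3, 38.4, 38.8, 39.0, 39.4
α = 0.08; lower rank = 50 × 0.040 = 2; upper rank = 50 × 0.960 = 48.
The 2nd smallest replicate is 27.8; the 48th is 38.8.

(27.8, 38.8)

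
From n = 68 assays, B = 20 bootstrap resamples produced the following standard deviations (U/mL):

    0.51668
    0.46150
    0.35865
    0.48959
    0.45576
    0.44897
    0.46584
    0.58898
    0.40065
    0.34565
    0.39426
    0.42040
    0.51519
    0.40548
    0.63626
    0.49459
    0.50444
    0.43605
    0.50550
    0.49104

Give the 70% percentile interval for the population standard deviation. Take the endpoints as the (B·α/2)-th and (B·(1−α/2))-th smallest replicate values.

(0.39426, 0.51519)

Sorted replicates: 0.34565, 0.35865, 0.39426, 0.40065, 0.40548, 0.42040, 0.43605, 0.44897, 0.45576, 0.46150, 0.46584, 0.48959, 0.49104, 0.49459, 0.50444, 0.50550, 0.51519, 0.51668, 0.58898, 0.63626
α = 0.30; lower rank = 20 × 0.150 = 3; upper rank = 20 × 0.850 = 17.
The 3rd smallest replicate is 0.39426; the 17th is 0.51519.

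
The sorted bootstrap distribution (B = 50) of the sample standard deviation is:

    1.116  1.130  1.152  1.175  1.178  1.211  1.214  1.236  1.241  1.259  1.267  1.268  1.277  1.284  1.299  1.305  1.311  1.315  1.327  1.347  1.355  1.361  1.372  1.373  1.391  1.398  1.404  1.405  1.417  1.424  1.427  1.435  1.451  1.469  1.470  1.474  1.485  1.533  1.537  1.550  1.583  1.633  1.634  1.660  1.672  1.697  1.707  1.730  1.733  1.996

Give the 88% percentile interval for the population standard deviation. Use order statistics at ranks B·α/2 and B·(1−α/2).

α = 0.12; lower rank = 50 × 0.060 = 3; upper rank = 50 × 0.940 = 47.
The 3rd smallest replicate is 1.152; the 47th is 1.707.

(1.152, 1.707)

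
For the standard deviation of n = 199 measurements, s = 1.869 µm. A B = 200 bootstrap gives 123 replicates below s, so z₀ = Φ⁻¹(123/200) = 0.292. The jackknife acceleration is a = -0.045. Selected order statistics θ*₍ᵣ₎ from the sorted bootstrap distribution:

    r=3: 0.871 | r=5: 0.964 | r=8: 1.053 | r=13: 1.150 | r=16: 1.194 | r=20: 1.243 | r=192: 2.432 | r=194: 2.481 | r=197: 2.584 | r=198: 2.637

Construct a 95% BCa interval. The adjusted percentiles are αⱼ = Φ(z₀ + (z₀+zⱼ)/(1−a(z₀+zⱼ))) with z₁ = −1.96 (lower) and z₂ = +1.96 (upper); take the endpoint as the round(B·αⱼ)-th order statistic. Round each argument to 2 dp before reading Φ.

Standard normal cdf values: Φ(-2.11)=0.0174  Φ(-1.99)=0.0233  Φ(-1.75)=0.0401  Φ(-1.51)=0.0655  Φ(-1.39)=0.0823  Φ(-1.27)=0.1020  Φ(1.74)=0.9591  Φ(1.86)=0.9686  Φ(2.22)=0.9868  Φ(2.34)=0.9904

Lower: z₀ + z₁ = 0.292 + (-1.960) = -1.668; 1 − a(z₀+z₁) = 1 − (-0.045)(-1.668) = 0.9249; argument = 0.292 + (-1.668)/0.9249 = -1.5114 → -1.51.
α₁ = Φ(-1.51) = 0.0655; rank = round(200 × 0.0655) = 13; θ*₍13₎ = 1.150.
Upper: z₀ + z₂ = 2.252; 1 − a(z₀+z₂) = 1.1013; argument = 2.3368 → 2.34; α₂ = 0.9904; rank = 198; θ*₍198₎ = 2.637.

(1.150, 2.637)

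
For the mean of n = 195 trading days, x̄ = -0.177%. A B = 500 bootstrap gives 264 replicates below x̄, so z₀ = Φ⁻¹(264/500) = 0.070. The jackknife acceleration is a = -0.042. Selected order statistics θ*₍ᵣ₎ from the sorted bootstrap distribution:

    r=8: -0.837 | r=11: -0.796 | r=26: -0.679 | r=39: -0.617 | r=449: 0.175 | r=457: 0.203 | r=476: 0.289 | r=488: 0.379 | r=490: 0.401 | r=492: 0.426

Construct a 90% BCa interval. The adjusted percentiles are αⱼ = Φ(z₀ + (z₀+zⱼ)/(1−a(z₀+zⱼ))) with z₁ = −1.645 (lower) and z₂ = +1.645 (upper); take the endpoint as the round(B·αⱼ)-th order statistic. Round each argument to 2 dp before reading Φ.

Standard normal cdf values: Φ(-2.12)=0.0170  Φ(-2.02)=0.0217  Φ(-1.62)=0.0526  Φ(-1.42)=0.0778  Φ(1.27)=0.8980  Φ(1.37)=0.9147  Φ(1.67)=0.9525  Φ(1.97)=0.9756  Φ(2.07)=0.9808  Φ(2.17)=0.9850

(-0.679, 0.289)

Lower: z₀ + z₁ = 0.070 + (-1.645) = -1.575; 1 − a(z₀+z₁) = 1 − (-0.042)(-1.575) = 0.9338; argument = 0.070 + (-1.575)/0.9338 = -1.6166 → -1.62.
α₁ = Φ(-1.62) = 0.0526; rank = round(500 × 0.0526) = 26; θ*₍26₎ = -0.679.
Upper: z₀ + z₂ = 1.715; 1 − a(z₀+z₂) = 1.0720; argument = 1.6698 → 1.67; α₂ = 0.9525; rank = 476; θ*₍476₎ = 0.289.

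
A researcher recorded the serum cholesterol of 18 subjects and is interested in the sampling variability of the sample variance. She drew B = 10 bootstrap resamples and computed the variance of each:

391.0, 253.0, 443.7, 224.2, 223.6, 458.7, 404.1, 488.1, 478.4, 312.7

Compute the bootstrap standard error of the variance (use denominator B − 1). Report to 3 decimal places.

Bootstrap SE is the standard deviation of the 10 replicate variances.
Mean of replicates: (391.0 + 253.0 + 443.7 + 224.2 + 223.6 + 458.7 + 404.1 + 488.1 + 478.4 + 312.7) / 10 = 3677.5000 / 10 = 367.7500
Sum of squared deviations: (+23.2500)² + (−114.7500)² + (+75.9500)² + (−143.5500)² + (−144.1500)² + (+90.9500)² + (+36.3500)² + (+120.3500)² + (+110.6500)² + (−55.0500)² = 100213.6250
Variance = 100213.6250 / 9 = 11134.8472
SE* = √11134.8472

SE* = 105.522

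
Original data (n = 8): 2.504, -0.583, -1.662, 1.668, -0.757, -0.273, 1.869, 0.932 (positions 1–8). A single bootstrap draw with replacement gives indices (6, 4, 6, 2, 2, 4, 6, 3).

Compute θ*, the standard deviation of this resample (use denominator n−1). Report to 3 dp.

Resample values: -0.273, 1.668, -0.273, -0.583, -0.583, 1.668, -0.273, -1.662.
Mean = -0.0389; sum of squared deviations = 9.2180
s² = 9.2180 / 7 = 1.3169
s = √1.3169 = 1.148

θ* = 1.148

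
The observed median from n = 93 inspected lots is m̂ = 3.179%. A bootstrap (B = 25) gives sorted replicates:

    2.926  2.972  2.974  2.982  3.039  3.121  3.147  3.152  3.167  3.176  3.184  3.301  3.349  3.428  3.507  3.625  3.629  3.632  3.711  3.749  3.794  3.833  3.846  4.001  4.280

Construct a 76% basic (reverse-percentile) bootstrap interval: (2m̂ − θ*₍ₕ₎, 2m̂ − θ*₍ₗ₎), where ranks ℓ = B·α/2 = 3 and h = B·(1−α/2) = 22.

Percentile endpoints at ranks 3 and 22: θ*₍3₎ = 2.974, θ*₍22₎ = 3.833.
Basic interval reflects these around m̂:
  lower = 2 × 3.179 − 3.833 = 2.525
  upper = 2 × 3.179 − 2.974 = 3.384

(2.525, 3.384)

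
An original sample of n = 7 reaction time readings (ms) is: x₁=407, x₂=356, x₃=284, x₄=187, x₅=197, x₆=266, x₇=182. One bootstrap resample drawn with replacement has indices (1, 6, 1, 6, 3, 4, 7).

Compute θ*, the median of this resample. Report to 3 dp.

Resample values: 407, 266, 407, 266, 284, 187, 182.
Sorted: 182, 187, 266, 266, 284, 407, 407
Median = middle value = 266.000

θ* = 266.000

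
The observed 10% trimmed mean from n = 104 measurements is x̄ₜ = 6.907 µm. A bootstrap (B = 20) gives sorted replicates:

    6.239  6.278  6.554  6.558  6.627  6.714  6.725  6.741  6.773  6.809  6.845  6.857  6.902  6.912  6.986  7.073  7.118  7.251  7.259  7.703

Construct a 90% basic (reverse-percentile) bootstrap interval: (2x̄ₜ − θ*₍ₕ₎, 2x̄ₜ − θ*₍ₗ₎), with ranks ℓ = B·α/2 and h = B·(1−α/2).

(6.555, 7.575)

Percentile endpoints at ranks 1 and 19: θ*₍1₎ = 6.239, θ*₍19₎ = 7.259.
Basic interval reflects these around x̄ₜ:
  lower = 2 × 6.907 − 7.259 = 6.555
  upper = 2 × 6.907 − 6.239 = 7.575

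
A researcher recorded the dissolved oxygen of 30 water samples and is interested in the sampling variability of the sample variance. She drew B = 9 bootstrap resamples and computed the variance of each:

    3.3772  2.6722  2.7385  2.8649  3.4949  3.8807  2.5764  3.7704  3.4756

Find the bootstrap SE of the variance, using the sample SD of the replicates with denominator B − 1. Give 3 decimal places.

SE* = 0.497

Bootstrap SE is the standard deviation of the 9 replicate variances.
Mean of replicates: (3.3772 + 2.6722 + 2.7385 + 2.8649 + 3.4949 + 3.8807 + 2.5764 + 3.7704 + 3.4756) / 9 = 28.85080 / 9 = 3.20564
Sum of squared deviations: (+0.17156)² + (−0.53344)² + (−0.46714)² + (−0.34074)² + (+0.28926)² + (+0.67506)² + (−0.62924)² + (+0.56476)² + (+0.26996)² = 1.97547
Variance = 1.97547 / 8 = 0.24693
SE* = √0.24693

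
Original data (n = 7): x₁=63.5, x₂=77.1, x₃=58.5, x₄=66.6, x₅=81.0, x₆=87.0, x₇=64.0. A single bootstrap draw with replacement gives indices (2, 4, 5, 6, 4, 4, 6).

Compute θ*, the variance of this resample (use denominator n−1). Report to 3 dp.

θ* = 88.881

Resample values: 77.1, 66.6, 81.0, 87.0, 66.6, 66.6, 87.0.
Mean = 75.9857; sum of squared deviations = 533.2886
s² = 533.2886 / 6 = 88.8814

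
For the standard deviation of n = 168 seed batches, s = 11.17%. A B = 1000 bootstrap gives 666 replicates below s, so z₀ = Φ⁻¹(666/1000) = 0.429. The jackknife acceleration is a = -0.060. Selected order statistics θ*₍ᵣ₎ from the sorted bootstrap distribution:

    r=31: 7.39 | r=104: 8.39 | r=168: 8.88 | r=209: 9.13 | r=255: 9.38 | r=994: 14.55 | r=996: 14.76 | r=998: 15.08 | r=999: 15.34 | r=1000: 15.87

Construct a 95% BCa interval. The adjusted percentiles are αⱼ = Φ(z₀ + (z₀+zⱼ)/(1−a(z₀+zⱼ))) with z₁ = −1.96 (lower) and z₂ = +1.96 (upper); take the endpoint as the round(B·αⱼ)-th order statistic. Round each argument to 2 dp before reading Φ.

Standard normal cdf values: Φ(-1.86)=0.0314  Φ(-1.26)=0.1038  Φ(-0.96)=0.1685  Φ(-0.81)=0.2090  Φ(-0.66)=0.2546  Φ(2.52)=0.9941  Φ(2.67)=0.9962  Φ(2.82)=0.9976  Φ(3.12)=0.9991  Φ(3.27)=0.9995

(8.39, 14.55)

Lower: z₀ + z₁ = 0.429 + (-1.960) = -1.531; 1 − a(z₀+z₁) = 1 − (-0.060)(-1.531) = 0.9081; argument = 0.429 + (-1.531)/0.9081 = -1.2569 → -1.26.
α₁ = Φ(-1.26) = 0.1038; rank = round(1000 × 0.1038) = 104; θ*₍104₎ = 8.39.
Upper: z₀ + z₂ = 2.389; 1 − a(z₀+z₂) = 1.1433; argument = 2.5185 → 2.52; α₂ = 0.9941; rank = 994; θ*₍994₎ = 14.55.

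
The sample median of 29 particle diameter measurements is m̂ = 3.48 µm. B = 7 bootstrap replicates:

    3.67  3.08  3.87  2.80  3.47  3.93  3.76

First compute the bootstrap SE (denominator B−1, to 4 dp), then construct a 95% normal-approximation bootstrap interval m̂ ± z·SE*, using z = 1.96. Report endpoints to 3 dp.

Mean of replicates = 3.5114; sum of squared deviations = 1.0847; SE* = √(1.0847/6) = 0.4252
Margin = 1.96 × 0.4252 = 0.8334
Interval: 3.48 ± 0.8334

(2.647, 4.313)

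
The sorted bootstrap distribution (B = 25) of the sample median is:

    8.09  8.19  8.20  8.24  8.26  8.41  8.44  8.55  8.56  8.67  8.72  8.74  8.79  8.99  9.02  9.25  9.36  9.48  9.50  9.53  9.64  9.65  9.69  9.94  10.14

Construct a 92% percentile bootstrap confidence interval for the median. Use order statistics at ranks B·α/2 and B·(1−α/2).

α = 0.08; lower rank = 25 × 0.040 = 1; upper rank = 25 × 0.960 = 24.
The 1st smallest replicate is 8.09; the 24th is 9.94.

(8.09, 9.94)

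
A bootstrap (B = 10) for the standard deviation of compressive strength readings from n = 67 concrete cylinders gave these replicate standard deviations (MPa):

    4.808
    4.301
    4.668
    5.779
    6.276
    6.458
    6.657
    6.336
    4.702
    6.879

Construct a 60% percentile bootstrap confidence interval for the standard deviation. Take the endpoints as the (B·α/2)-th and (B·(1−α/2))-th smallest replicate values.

Sorted replicates: 4.301, 4.668, 4.702, 4.808, 5.779, 6.276, 6.336, 6.458, 6.657, 6.879
α = 0.40; lower rank = 10 × 0.200 = 2; upper rank = 10 × 0.800 = 8.
The 2nd smallest replicate is 4.668; the 8th is 6.458.

(4.668, 6.458)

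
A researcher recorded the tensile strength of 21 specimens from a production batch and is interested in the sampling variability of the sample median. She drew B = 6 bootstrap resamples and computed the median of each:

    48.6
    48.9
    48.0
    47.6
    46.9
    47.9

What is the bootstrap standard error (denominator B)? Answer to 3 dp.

SE* = 0.652

Bootstrap SE is the standard deviation of the 6 replicate medians.
Mean of replicates: (48.6 + 48.9 + 48.0 + 47.6 + 46.9 + 47.9) / 6 = 287.9000 / 6 = 47.9833
Sum of squared deviations: (+0.6167)² + (+0.9167)² + (+0.0167)² + (−0.3833)² + (−1.0833)² + (−0.0833)² = 2.5483
Variance = 2.5483 / 6 = 0.4247
SE* = √0.4247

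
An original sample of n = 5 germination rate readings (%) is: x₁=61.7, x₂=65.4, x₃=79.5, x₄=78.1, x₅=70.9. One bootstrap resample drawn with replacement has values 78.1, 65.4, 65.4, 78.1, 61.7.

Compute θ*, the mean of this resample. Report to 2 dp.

θ* = 69.74

Mean = (78.1 + 65.4 + 65.4 + 78.1 + 61.7) / 5 = 348.70 / 5 = 69.74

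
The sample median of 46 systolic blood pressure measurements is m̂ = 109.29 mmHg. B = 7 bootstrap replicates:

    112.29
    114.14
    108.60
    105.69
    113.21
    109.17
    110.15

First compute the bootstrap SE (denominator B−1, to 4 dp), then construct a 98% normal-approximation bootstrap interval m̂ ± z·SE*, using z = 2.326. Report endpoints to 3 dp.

Mean of replicates = 110.4643; sum of squared deviations = 52.4264; SE* = √(52.4264/6) = 2.9560
Margin = 2.326 × 2.9560 = 6.8757
Interval: 109.29 ± 6.8757

(102.414, 116.166)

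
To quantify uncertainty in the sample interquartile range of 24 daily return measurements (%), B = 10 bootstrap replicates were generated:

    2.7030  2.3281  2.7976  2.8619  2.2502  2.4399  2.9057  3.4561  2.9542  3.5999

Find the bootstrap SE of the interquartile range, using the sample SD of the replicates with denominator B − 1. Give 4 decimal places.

Bootstrap SE is the standard deviation of the 10 replicate interquartile ranges.
Mean of replicates: (2.7030 + 2.3281 + 2.7976 + 2.8619 + 2.2502 + 2.4399 + 2.9057 + 3.4561 + 2.9542 + 3.5999) / 10 = 28.29660 / 10 = 2.82966
Sum of squared deviations: (−0.12666)² + (−0.50156)² + (−0.03206)² + (+0.03224)² + (−0.57946)² + (−0.38976)² + (+0.07604)² + (+0.62644)² + (+0.12454)² + (+0.77024)² = 1.76435
Variance = 1.76435 / 9 = 0.19604
SE* = √0.19604

SE* = 0.4428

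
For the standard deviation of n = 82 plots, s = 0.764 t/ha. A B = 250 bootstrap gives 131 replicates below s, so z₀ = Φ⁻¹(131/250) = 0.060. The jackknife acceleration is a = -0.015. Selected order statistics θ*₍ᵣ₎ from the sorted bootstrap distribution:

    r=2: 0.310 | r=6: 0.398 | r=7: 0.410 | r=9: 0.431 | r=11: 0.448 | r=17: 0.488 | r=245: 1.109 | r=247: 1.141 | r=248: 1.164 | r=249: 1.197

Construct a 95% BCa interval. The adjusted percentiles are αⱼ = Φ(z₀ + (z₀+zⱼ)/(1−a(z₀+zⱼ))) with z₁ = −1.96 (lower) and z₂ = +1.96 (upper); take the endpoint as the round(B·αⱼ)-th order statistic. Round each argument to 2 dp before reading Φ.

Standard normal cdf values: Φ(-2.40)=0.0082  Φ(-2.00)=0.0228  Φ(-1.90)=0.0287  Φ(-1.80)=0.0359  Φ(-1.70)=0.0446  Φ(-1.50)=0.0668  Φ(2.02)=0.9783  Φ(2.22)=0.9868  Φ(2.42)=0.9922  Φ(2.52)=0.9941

Lower: z₀ + z₁ = 0.060 + (-1.960) = -1.900; 1 − a(z₀+z₁) = 1 − (-0.015)(-1.900) = 0.9715; argument = 0.060 + (-1.900)/0.9715 = -1.8957 → -1.90.
α₁ = Φ(-1.90) = 0.0287; rank = round(250 × 0.0287) = 7; θ*₍7₎ = 0.410.
Upper: z₀ + z₂ = 2.020; 1 − a(z₀+z₂) = 1.0303; argument = 2.0206 → 2.02; α₂ = 0.9783; rank = 245; θ*₍245₎ = 1.109.

(0.410, 1.109)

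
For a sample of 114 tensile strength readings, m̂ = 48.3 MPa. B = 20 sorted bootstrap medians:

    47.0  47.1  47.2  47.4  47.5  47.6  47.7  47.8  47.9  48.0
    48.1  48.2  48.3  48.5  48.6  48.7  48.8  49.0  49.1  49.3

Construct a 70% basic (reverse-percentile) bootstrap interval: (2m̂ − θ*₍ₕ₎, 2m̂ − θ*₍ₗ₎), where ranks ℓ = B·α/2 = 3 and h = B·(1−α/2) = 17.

Percentile endpoints at ranks 3 and 17: θ*₍3₎ = 47.2, θ*₍17₎ = 48.8.
Basic interval reflects these around m̂:
  lower = 2 × 48.3 − 48.8 = 47.8
  upper = 2 × 48.3 − 47.2 = 49.4

(47.8, 49.4)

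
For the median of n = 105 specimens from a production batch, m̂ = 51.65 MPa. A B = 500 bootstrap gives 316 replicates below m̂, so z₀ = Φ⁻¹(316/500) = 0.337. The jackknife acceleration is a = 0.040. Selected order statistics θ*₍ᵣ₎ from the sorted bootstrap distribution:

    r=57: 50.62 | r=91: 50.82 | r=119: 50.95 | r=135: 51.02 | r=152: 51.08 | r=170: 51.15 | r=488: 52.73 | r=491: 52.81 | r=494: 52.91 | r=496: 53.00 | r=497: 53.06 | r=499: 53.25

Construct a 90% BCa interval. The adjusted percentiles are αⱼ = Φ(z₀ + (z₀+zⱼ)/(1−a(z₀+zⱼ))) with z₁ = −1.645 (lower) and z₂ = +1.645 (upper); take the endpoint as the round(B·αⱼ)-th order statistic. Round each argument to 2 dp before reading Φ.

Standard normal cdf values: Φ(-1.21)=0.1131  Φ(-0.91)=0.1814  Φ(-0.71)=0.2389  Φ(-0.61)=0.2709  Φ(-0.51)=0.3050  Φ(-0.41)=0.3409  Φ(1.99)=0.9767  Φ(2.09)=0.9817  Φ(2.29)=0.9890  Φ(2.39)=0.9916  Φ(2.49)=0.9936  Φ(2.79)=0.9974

(50.82, 53.06)

Lower: z₀ + z₁ = 0.337 + (-1.645) = -1.308; 1 − a(z₀+z₁) = 1 − (0.040)(-1.308) = 1.0523; argument = 0.337 + (-1.308)/1.0523 = -0.9060 → -0.91.
α₁ = Φ(-0.91) = 0.1814; rank = round(500 × 0.1814) = 91; θ*₍91₎ = 50.82.
Upper: z₀ + z₂ = 1.982; 1 − a(z₀+z₂) = 0.9207; argument = 2.4897 → 2.49; α₂ = 0.9936; rank = 497; θ*₍497₎ = 53.06.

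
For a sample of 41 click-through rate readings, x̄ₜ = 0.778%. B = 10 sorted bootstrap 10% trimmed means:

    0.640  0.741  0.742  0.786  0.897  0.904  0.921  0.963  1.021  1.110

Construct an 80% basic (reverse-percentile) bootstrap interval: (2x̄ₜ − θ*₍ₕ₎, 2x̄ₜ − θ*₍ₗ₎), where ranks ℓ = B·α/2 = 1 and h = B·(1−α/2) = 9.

(0.535, 0.916)

Percentile endpoints at ranks 1 and 9: θ*₍1₎ = 0.640, θ*₍9₎ = 1.021.
Basic interval reflects these around x̄ₜ:
  lower = 2 × 0.778 − 1.021 = 0.535
  upper = 2 × 0.778 − 0.640 = 0.916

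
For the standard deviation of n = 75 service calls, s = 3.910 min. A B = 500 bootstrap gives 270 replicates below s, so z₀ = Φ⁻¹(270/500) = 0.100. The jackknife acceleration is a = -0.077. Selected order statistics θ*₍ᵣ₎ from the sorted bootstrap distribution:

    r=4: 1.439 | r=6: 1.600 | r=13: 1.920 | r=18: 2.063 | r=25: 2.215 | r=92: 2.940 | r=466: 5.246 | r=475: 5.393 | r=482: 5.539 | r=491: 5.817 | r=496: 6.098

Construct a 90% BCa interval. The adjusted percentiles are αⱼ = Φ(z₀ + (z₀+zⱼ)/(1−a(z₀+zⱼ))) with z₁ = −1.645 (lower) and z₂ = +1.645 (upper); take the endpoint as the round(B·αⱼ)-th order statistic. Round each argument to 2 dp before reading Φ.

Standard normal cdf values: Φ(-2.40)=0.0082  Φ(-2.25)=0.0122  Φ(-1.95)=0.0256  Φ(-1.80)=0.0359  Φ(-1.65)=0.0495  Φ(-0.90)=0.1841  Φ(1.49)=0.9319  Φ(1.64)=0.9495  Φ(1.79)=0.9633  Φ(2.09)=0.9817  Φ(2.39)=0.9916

Lower: z₀ + z₁ = 0.100 + (-1.645) = -1.545; 1 − a(z₀+z₁) = 1 − (-0.077)(-1.545) = 0.8810; argument = 0.100 + (-1.545)/0.8810 = -1.6536 → -1.65.
α₁ = Φ(-1.65) = 0.0495; rank = round(500 × 0.0495) = 25; θ*₍25₎ = 2.215.
Upper: z₀ + z₂ = 1.745; 1 − a(z₀+z₂) = 1.1344; argument = 1.6383 → 1.64; α₂ = 0.9495; rank = 475; θ*₍475₎ = 5.393.

(2.215, 5.393)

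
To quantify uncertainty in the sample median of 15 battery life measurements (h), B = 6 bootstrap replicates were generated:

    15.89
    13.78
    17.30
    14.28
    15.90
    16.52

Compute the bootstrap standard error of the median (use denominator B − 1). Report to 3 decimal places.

SE* = 1.339

Bootstrap SE is the standard deviation of the 6 replicate medians.
Mean of replicates: (15.89 + 13.78 + 17.30 + 14.28 + 15.90 + 16.52) / 6 = 93.6700 / 6 = 15.6117
Sum of squared deviations: (+0.2783)² + (−1.8317)² + (+1.6883)² + (−1.3317)² + (+0.2883)² + (+0.9083)² = 8.9645
Variance = 8.9645 / 5 = 1.7929
SE* = √1.7929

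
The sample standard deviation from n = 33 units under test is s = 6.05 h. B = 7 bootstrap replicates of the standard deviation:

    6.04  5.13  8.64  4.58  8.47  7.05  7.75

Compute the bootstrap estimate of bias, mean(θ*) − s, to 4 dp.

bias = +0.7586

mean(θ*) = (6.04 + 5.13 + 8.64 + 4.58 + 8.47 + 7.05 + 7.75) / 7 = 6.80857
bias = 6.80857 − 6.05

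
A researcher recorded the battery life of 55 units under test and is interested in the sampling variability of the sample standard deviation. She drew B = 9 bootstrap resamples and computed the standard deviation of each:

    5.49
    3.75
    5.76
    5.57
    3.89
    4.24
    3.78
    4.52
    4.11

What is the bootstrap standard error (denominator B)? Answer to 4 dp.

SE* = 0.7706

Bootstrap SE is the standard deviation of the 9 replicate standard deviations.
Mean of replicates: (5.49 + 3.75 + 5.76 + 5.57 + 3.89 + 4.24 + 3.78 + 4.52 + 4.11) / 9 = 41.11000 / 9 = 4.56778
Sum of squared deviations: (+0.92222)² + (−0.81778)² + (+1.19222)² + (+1.00222)² + (−0.67778)² + (−0.32778)² + (−0.78778)² + (−0.04778)² + (−0.45778)² = 5.34436
Variance = 5.34436 / 9 = 0.59382
SE* = √0.59382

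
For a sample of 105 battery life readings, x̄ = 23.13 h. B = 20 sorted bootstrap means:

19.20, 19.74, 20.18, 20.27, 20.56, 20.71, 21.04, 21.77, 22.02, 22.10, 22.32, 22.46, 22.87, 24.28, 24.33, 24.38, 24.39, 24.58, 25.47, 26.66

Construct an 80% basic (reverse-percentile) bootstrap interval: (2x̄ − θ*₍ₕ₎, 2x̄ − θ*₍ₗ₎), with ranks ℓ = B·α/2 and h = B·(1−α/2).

Percentile endpoints at ranks 2 and 18: θ*₍2₎ = 19.74, θ*₍18₎ = 24.58.
Basic interval reflects these around x̄:
  lower = 2 × 23.13 − 24.58 = 21.68
  upper = 2 × 23.13 − 19.74 = 26.52

(21.68, 26.52)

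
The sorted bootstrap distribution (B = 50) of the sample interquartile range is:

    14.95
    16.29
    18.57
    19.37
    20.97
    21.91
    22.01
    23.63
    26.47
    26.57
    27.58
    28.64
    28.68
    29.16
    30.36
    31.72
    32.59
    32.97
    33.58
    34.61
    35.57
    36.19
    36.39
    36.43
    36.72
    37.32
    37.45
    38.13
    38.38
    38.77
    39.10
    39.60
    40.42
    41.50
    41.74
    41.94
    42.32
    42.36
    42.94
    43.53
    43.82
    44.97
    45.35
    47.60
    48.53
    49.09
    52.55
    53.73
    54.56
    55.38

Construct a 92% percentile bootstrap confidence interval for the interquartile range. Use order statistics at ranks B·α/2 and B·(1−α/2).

α = 0.08; lower rank = 50 × 0.040 = 2; upper rank = 50 × 0.960 = 48.
The 2nd smallest replicate is 16.29; the 48th is 53.73.

(16.29, 53.73)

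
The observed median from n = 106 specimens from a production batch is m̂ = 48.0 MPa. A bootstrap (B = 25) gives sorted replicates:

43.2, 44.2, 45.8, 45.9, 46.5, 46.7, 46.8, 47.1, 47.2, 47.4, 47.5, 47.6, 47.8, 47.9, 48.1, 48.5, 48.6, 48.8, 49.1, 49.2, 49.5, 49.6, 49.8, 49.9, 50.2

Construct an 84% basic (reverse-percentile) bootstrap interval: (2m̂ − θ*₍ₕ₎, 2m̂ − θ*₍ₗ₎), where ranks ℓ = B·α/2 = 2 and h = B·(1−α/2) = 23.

Percentile endpoints at ranks 2 and 23: θ*₍2₎ = 44.2, θ*₍23₎ = 49.8.
Basic interval reflects these around m̂:
  lower = 2 × 48.0 − 49.8 = 46.2
  upper = 2 × 48.0 − 44.2 = 51.8

(46.2, 51.8)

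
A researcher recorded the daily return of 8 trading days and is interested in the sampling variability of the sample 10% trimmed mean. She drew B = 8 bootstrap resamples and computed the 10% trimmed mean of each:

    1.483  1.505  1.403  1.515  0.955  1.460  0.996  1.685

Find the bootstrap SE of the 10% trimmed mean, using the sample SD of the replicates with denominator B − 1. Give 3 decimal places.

SE* = 0.260

Bootstrap SE is the standard deviation of the 8 replicate 10% trimmed means.
Mean of replicates: (1.483 + 1.505 + 1.403 + 1.515 + 0.955 + 1.460 + 0.996 + 1.685) / 8 = 11.0020 / 8 = 1.3753
Sum of squared deviations: (+0.1078)² + (+0.1297)² + (+0.0277)² + (+0.1397)² + (−0.4203)² + (+0.0847)² + (−0.3793)² + (+0.3097)² = 0.4723
Variance = 0.4723 / 7 = 0.0675
SE* = √0.0675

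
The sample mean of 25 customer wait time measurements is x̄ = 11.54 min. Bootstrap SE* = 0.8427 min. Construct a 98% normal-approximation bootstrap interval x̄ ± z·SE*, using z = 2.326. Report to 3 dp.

Margin = 2.326 × 0.8427 = 1.9601
Interval: 11.54 ± 1.9601

(9.580, 13.500)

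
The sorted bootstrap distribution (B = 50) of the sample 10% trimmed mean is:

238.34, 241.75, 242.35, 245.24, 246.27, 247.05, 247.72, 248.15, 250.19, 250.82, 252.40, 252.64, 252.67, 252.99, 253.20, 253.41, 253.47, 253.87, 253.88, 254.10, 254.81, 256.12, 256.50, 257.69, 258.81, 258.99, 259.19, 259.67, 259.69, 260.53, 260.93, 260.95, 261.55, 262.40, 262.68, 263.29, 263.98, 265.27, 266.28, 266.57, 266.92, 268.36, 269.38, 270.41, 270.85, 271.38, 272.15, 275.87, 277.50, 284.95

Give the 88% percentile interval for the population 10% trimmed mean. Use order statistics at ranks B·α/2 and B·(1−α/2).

(242.35, 272.15)

α = 0.12; lower rank = 50 × 0.060 = 3; upper rank = 50 × 0.940 = 47.
The 3rd smallest replicate is 242.35; the 47th is 272.15.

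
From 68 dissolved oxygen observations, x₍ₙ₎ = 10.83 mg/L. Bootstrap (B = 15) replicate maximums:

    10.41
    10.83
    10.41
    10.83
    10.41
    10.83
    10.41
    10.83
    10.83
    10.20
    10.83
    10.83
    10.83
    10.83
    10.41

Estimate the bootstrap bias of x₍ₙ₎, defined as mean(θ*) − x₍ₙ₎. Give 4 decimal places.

bias = −0.1820

mean(θ*) = (10.41 + 10.83 + 10.41 + 10.83 + 10.41 + 10.83 + 10.41 + 10.83 + 10.83 + 10.20 + 10.83 + 10.83 + 10.83 + 10.83 + 10.41) / 15 = 10.64800
bias = 10.64800 − 10.83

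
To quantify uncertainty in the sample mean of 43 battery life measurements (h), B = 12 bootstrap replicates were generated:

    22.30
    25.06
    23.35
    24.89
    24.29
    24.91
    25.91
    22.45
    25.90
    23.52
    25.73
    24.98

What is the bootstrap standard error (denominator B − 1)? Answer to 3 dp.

Bootstrap SE is the standard deviation of the 12 replicate means.
Mean of replicates: (22.30 + 25.06 + 23.35 + 24.89 + 24.29 + 24.91 + 25.91 + 22.45 + 25.90 + 23.52 + 25.73 + 24.98) / 12 = 293.2900 / 12 = 24.4408
Sum of squared deviations: (−2.1408)² + (+0.6192)² + (−1.0908)² + (+0.4492)² + (−0.1508)² + (+0.4692)² + (+1.4692)² + (−1.9908)² + (+1.4592)² + (−0.9208)² + (+1.2892)² + (+0.5392)² = 17.6527
Variance = 17.6527 / 11 = 1.6048
SE* = √1.6048

SE* = 1.267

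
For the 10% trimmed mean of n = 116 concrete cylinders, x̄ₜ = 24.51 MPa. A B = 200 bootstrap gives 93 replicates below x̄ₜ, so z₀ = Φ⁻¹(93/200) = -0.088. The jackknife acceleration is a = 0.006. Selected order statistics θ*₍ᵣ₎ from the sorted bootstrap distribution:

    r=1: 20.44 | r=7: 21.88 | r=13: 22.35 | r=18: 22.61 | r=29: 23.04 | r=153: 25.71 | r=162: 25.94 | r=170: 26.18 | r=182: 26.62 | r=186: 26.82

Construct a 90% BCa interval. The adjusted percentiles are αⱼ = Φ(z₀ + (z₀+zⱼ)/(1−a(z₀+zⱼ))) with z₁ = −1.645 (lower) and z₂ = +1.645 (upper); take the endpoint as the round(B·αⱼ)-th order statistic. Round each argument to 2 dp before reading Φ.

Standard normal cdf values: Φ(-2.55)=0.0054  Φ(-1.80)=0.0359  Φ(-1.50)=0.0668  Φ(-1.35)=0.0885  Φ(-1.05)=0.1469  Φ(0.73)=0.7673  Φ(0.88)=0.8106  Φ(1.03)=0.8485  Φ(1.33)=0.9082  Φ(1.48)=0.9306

(21.88, 26.82)

Lower: z₀ + z₁ = -0.088 + (-1.645) = -1.733; 1 − a(z₀+z₁) = 1 − (0.006)(-1.733) = 1.0104; argument = -0.088 + (-1.733)/1.0104 = -1.8032 → -1.80.
α₁ = Φ(-1.80) = 0.0359; rank = round(200 × 0.0359) = 7; θ*₍7₎ = 21.88.
Upper: z₀ + z₂ = 1.557; 1 − a(z₀+z₂) = 0.9907; argument = 1.4837 → 1.48; α₂ = 0.9306; rank = 186; θ*₍186₎ = 26.82.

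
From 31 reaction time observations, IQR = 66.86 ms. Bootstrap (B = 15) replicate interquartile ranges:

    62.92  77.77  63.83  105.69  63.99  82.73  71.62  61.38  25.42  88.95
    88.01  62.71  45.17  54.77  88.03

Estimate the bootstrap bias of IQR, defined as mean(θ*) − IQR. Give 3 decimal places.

bias = +2.673

mean(θ*) = (62.92 + 77.77 + 63.83 + 105.69 + 63.99 + 82.73 + 71.62 + 61.38 + 25.42 + 88.95 + 88.01 + 62.71 + 45.17 + 54.77 + 88.03) / 15 = 69.5327
bias = 69.5327 − 66.86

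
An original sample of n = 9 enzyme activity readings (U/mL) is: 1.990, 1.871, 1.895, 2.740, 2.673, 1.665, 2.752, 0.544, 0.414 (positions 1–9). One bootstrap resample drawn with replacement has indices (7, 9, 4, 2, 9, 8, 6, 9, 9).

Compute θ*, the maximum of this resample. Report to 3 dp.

θ* = 2.752

Resample values: 2.752, 0.414, 2.740, 1.871, 0.414, 0.544, 1.665, 0.414, 0.414.
Maximum = 2.752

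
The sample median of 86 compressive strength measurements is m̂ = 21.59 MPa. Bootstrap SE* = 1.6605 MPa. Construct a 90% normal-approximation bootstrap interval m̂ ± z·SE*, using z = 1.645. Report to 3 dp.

Margin = 1.645 × 1.6605 = 2.7315
Interval: 21.59 ± 2.7315

(18.858, 24.322)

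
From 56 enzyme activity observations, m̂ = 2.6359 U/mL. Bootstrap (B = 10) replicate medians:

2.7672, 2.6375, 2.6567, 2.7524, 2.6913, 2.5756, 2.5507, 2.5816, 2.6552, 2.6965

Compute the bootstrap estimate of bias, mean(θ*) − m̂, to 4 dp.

mean(θ*) = (2.7672 + 2.6375 + 2.6567 + 2.7524 + 2.6913 + 2.5756 + 2.5507 + 2.5816 + 2.6552 + 2.6965) / 10 = 2.65647
bias = 2.65647 − 2.6359

bias = +0.0206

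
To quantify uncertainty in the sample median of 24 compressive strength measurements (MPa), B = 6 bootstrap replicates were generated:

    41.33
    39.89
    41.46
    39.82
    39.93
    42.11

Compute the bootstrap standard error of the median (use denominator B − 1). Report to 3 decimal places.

SE* = 0.997

Bootstrap SE is the standard deviation of the 6 replicate medians.
Mean of replicates: (41.33 + 39.89 + 41.46 + 39.82 + 39.93 + 42.11) / 6 = 244.5400 / 6 = 40.7567
Sum of squared deviations: (+0.5733)² + (−0.8667)² + (+0.7033)² + (−0.9367)² + (−0.8267)² + (+1.3533)² = 4.9667
Variance = 4.9667 / 5 = 0.9933
SE* = √0.9933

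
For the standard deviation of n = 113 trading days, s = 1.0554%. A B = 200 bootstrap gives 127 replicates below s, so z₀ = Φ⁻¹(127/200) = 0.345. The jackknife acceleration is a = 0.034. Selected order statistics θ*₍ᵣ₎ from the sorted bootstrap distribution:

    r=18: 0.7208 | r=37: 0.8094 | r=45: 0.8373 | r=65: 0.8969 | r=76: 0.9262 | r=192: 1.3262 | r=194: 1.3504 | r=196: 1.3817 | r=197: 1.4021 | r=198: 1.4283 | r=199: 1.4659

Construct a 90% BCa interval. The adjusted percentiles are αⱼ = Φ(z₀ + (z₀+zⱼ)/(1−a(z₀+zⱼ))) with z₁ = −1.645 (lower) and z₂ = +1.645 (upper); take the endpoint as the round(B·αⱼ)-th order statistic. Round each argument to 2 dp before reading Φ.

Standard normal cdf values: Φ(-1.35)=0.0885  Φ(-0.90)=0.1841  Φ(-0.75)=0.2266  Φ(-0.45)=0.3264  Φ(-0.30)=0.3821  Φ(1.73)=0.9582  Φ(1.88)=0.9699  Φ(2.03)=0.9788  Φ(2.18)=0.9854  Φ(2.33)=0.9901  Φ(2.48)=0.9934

Lower: z₀ + z₁ = 0.345 + (-1.645) = -1.300; 1 − a(z₀+z₁) = 1 − (0.034)(-1.300) = 1.0442; argument = 0.345 + (-1.300)/1.0442 = -0.9000 → -0.90.
α₁ = Φ(-0.90) = 0.1841; rank = round(200 × 0.1841) = 37; θ*₍37₎ = 0.8094.
Upper: z₀ + z₂ = 1.990; 1 − a(z₀+z₂) = 0.9323; argument = 2.4794 → 2.48; α₂ = 0.9934; rank = 199; θ*₍199₎ = 1.4659.

(0.8094, 1.4659)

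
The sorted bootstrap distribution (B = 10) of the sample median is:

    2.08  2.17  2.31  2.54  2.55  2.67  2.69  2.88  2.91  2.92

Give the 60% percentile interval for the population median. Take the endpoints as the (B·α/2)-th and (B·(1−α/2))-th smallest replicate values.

(2.17, 2.88)

α = 0.40; lower rank = 10 × 0.200 = 2; upper rank = 10 × 0.800 = 8.
The 2nd smallest replicate is 2.17; the 8th is 2.88.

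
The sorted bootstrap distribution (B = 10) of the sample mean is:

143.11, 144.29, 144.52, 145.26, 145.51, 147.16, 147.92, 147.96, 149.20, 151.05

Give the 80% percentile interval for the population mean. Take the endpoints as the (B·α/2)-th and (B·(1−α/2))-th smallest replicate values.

(143.11, 149.20)

α = 0.20; lower rank = 10 × 0.100 = 1; upper rank = 10 × 0.900 = 9.
The 1st smallest replicate is 143.11; the 9th is 149.20.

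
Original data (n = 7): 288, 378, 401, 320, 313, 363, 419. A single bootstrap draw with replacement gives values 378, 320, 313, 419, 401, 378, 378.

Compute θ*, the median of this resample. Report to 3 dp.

θ* = 378.000

Sorted: 313, 320, 378, 378, 378, 401, 419
Median = middle value = 378.000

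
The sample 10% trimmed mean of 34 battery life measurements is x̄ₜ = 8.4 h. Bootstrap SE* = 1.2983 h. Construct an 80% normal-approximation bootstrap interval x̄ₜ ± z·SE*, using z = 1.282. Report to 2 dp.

Margin = 1.282 × 1.2983 = 1.664
Interval: 8.4 ± 1.664

(6.74, 10.06)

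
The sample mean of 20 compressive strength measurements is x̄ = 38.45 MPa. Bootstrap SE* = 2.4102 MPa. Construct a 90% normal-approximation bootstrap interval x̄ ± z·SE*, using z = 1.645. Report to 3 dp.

Margin = 1.645 × 2.4102 = 3.9648
Interval: 38.45 ± 3.9648

(34.485, 42.415)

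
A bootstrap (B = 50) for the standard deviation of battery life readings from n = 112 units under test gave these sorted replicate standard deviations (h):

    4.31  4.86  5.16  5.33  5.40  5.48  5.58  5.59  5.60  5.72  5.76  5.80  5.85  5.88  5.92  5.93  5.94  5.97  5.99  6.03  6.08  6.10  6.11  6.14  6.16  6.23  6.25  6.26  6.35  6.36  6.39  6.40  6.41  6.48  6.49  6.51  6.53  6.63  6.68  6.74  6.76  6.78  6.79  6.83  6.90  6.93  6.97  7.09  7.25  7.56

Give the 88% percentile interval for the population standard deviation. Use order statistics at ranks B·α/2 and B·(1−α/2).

α = 0.12; lower rank = 50 × 0.060 = 3; upper rank = 50 × 0.940 = 47.
The 3rd smallest replicate is 5.16; the 47th is 6.97.

(5.16, 6.97)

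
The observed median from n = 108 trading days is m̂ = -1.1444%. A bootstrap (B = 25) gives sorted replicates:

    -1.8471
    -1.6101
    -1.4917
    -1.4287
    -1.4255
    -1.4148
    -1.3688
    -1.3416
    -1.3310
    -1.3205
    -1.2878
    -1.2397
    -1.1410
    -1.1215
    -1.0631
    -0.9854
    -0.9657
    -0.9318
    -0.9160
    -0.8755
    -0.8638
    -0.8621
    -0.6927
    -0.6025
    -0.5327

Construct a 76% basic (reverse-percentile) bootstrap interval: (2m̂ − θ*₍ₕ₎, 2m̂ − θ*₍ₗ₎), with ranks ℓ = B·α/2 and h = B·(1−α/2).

Percentile endpoints at ranks 3 and 22: θ*₍3₎ = -1.4917, θ*₍22₎ = -0.8621.
Basic interval reflects these around m̂:
  lower = 2 × -1.1444 − -0.8621 = -1.4267
  upper = 2 × -1.1444 − -1.4917 = -0.7971

(-1.4267, -0.7971)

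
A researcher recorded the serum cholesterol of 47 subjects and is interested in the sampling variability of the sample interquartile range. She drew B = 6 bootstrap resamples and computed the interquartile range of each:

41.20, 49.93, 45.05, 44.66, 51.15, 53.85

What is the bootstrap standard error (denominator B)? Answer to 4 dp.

SE* = 4.3434

Bootstrap SE is the standard deviation of the 6 replicate interquartile ranges.
Mean of replicates: (41.20 + 49.93 + 45.05 + 44.66 + 51.15 + 53.85) / 6 = 285.84000 / 6 = 47.64000
Sum of squared deviations: (−6.44000)² + (+2.29000)² + (−2.59000)² + (−2.98000)² + (+3.51000)² + (+6.21000)² = 113.19040
Variance = 113.19040 / 6 = 18.86507
SE* = √18.86507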